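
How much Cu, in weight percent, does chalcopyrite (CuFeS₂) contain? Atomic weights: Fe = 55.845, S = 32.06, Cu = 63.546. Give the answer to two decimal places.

Formula mass = 1×63.546 + 1×55.845 + 2×32.06 = 183.511 g/mol, of which 63.546 g is Cu.
So Cu makes up 63.546/183.511 = 0.3463 of the mass, i.e. 34.63%.

34.63 weight percent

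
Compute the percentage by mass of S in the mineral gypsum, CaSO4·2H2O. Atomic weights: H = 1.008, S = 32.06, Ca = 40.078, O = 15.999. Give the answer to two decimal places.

18.62 wt%

Molar mass of CaSO4·2H2O: 1×40.078 + 1×32.06 + 6×15.999 + 4×1.008 = 172.164 g/mol.
Mass of S per formula unit: 1 × 32.06 = 32.060 g.
Weight fraction S = 32.060 / 172.164 = 0.1862.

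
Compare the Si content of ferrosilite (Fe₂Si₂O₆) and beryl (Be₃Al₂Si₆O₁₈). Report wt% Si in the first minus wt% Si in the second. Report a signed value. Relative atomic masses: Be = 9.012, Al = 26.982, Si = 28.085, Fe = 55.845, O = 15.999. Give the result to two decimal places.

-10.06 percentage points

M(Fe₂Si₂O₆) = 263.854 g/mol, so wt% Si = 56.170/263.854 × 100 = 21.29%.
M(Be₃Al₂Si₆O₁₈) = 537.492 g/mol, so wt% Si = 168.510/537.492 × 100 = 31.35%.
21.29 − 31.35 = -10.06 pp.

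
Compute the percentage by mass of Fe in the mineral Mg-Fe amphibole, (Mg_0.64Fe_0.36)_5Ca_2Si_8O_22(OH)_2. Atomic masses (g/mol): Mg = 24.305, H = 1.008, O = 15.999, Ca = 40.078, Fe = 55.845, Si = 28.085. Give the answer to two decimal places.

11.57 wt%

Molar mass of (Mg_0.64Fe_0.36)_5Ca_2Si_8O_22(OH)_2: 3.20×24.305 + 1.80×55.845 + 2×40.078 + 8×28.085 + 24×15.999 + 2×1.008 = 869.125 g/mol.
Mass of Fe per formula unit: 1.80 × 55.845 = 100.521 g.
Weight fraction Fe = 100.521 / 869.125 = 0.1157.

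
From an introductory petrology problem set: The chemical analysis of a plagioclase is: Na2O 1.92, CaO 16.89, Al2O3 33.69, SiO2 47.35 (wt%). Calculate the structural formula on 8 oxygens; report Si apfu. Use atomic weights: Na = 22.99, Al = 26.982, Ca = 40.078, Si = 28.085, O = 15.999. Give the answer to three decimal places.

2.174 Si apfu

1.92 wt% Na2O ÷ 61.979 g/mol = 0.03098 mol, giving 0.06196 Na and 0.03098 O.
16.89 wt% CaO ÷ 56.077 g/mol = 0.30119 mol, giving 0.30119 Ca and 0.30119 O.
33.69 wt% Al2O3 ÷ 101.961 g/mol = 0.33042 mol, giving 0.66084 Al and 0.99126 O.
47.35 wt% SiO2 ÷ 60.083 g/mol = 0.78808 mol, giving 0.78808 Si and 1.57616 O.
Oxygen sums to 2.89959; scaling by 8/2.89959 = 2.75901 puts the formula on 8 O.
Si: 0.78808 × 2.75901 = 2.174 atoms per formula unit.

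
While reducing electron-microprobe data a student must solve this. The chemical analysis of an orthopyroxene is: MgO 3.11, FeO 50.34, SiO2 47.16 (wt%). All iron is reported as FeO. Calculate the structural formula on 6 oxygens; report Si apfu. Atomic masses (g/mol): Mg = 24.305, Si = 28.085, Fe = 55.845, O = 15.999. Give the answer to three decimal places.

2.006 Si apfu

3.11 wt% MgO ÷ 40.304 g/mol = 0.07716 mol, giving 0.07716 Mg and 0.07716 O.
50.34 wt% FeO ÷ 71.844 g/mol = 0.70068 mol, giving 0.70068 Fe and 0.70068 O.
47.16 wt% SiO2 ÷ 60.083 g/mol = 0.78491 mol, giving 0.78491 Si and 1.56982 O.
Oxygen sums to 2.34766; scaling by 6/2.34766 = 2.55574 puts the formula on 6 O.
Si: 0.78491 × 2.55574 = 2.006 atoms per formula unit.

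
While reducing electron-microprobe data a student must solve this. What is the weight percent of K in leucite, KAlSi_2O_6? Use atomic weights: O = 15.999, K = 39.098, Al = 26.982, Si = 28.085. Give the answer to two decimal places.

17.91 wt%

Molar mass of KAlSi_2O_6: 1·39.098 + 1·26.982 + 2·28.085 + 6·15.999 = 218.244 g/mol.
Mass of K per formula unit: 1 × 39.098 = 39.098 g.
Weight fraction K = 39.098 / 218.244 = 0.1791.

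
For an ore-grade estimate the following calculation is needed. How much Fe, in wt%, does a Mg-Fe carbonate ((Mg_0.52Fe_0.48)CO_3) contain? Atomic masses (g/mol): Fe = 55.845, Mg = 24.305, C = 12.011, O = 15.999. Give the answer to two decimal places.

26.95 wt%

Formula mass = 0.52*24.305 + 0.48*55.845 + 1*12.011 + 3*15.999 = 99.452 g/mol, of which 26.806 g is Fe.
So Fe makes up 26.806/99.452 = 0.2695 of the mass, i.e. 26.95%.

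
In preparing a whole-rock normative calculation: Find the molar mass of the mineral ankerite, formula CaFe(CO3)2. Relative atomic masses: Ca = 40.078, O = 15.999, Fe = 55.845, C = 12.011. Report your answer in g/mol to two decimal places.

215.94 g/mol

The formula mass is the sum 1(40.078) + 1(55.845) + 2(12.011) + 6(15.999).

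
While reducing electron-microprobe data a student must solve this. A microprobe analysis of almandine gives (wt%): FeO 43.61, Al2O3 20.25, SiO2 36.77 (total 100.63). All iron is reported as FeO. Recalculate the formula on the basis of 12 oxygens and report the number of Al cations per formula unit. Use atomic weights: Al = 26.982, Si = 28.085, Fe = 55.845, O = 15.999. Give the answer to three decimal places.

1.964 Al apfu

FeO: 43.61/71.844 = 0.60701 mol → 0.60701 mol Fe, 0.60701 mol O.
Al2O3: 20.25/101.961 = 0.19861 mol → 0.39722 mol Al, 0.59583 mol O.
SiO2: 36.77/60.083 = 0.61199 mol → 0.61199 mol Si, 1.22398 mol O.
Total oxygen = 2.42682 mol. Normalization factor = 12/2.42682 = 4.94474.
Al per 12 O = 0.39722 × 4.94474 = 1.964.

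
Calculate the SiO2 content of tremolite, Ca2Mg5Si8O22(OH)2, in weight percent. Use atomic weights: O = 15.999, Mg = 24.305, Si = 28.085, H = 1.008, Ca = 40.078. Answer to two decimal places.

59.17 wt%

Molar mass of Ca2Mg5Si8O22(OH)2 = 2·40.078 + 5·24.305 + 8·28.085 + 24·15.999 + 2·1.008 = 812.353 g/mol.
Each formula unit contains 8 Si, equivalent to 8/1 = 8.0000 mol SiO2.
M(SiO2) = 1×28.085 + 2×15.999 = 60.083 g/mol.
Mass of SiO2 per formula unit = 8.0000 × 60.083 = 480.664 g.
SiO2 wt% = 480.664 / 812.353 × 100 = 59.17%.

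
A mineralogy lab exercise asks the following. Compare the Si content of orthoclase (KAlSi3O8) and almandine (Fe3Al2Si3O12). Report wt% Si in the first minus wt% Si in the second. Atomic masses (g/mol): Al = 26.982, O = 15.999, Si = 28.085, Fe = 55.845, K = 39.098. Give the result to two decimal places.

M(KAlSi3O8) = 278.327 g/mol, so wt% Si = 84.255/278.327 × 100 = 30.27%.
M(Fe3Al2Si3O12) = 497.742 g/mol, so wt% Si = 84.255/497.742 × 100 = 16.93%.
30.27 − 16.93 = 13.34 pp.

13.34 percentage points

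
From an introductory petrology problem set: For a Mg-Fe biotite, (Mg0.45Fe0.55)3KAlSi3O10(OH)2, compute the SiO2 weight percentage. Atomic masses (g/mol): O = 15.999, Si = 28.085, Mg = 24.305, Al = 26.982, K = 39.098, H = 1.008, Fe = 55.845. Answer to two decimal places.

38.41 wt%

M((Mg0.45Fe0.55)3KAlSi3O10(OH)2) = 469.295 g/mol; M(SiO2) = 60.083 g/mol.
Moles SiO2 per formula unit = 3 Si ÷ 1 = 3.0000.
SiO2 fraction = (3.0000 × 60.083) / 469.295 = 180.249/469.295 = 0.3841.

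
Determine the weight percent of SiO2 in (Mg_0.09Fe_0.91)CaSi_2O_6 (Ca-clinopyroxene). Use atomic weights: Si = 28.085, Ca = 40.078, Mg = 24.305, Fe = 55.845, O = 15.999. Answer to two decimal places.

Formula mass = 245.248 g/mol.
2 Si → 2.0000 mol SiO2 per formula unit; M(SiO2) = 60.083, so SiO2 mass = 120.166 g.
120.166/245.248 × 100 = 49.00 wt%.

49.00 wt%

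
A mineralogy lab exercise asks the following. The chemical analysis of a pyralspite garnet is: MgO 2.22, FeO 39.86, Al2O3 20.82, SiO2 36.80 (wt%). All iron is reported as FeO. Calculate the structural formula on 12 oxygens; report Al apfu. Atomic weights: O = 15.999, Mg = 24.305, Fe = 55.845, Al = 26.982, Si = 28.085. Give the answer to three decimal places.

2.002 Al apfu

MgO: 2.22/40.304 = 0.05508 mol → 0.05508 mol Mg, 0.05508 mol O.
FeO: 39.86/71.844 = 0.55481 mol → 0.55481 mol Fe, 0.55481 mol O.
Al2O3: 20.82/101.961 = 0.20420 mol → 0.40840 mol Al, 0.61260 mol O.
SiO2: 36.80/60.083 = 0.61249 mol → 0.61249 mol Si, 1.22498 mol O.
Total oxygen = 2.44747 mol. Normalization factor = 12/2.44747 = 4.90302.
Al per 12 O = 0.40840 × 4.90302 = 2.002.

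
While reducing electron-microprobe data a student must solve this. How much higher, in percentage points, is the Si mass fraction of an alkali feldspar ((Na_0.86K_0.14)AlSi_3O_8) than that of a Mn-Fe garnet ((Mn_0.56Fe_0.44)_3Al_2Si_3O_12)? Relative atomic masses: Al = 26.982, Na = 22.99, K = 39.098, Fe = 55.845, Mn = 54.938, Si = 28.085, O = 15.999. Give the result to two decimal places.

14.88 percentage points

Si in (Na_0.86K_0.14)AlSi_3O_8: molar mass 264.474 g/mol; 3×28.085 = 84.255 g → 31.86 wt%.
Si in (Mn_0.56Fe_0.44)_3Al_2Si_3O_12: molar mass 496.218 g/mol; 3×28.085 = 84.255 g → 16.98 wt%.
Difference = 31.86 − 16.98 = 14.88 percentage points.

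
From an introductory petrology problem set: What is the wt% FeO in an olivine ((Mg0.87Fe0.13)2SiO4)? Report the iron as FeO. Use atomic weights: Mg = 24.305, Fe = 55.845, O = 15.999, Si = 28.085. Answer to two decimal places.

Formula mass = 148.891 g/mol.
0.26 Fe → 0.2600 mol FeO per formula unit; M(FeO) = 71.844, so FeO mass = 18.679 g.
18.679/148.891 × 100 = 12.55 wt%.

12.55 wt%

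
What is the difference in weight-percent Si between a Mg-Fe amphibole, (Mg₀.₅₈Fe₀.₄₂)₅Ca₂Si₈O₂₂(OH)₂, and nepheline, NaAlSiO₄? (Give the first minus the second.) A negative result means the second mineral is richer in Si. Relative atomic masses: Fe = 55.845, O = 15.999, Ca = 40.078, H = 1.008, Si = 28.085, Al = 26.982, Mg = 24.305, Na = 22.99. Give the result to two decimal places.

First mineral: 224.680 g Si in 878.587 g formula = 25.57 wt% Si.
Second mineral: 28.085 g Si in 142.053 g formula = 19.77 wt% Si.
25.57% − 19.77% gives a difference of 5.80 percentage points.

5.80 percentage points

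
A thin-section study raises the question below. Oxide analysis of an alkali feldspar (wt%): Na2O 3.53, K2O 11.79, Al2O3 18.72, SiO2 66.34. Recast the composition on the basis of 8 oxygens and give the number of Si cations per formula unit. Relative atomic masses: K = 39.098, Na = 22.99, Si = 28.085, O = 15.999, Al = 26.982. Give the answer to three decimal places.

Na2O (M=61.979): mol = 0.05695; Na = 0.11390, O = 0.05695.
K2O (M=94.195): mol = 0.12517; K = 0.25034, O = 0.12517.
Al2O3 (M=101.961): mol = 0.18360; Al = 0.36720, O = 0.55080.
SiO2 (M=60.083): mol = 1.10414; Si = 1.10414, O = 2.20828.
ΣO = 2.94120; factor = 8/ΣO = 2.71998.
Si apfu = 1.10414 × 2.71998 = 3.003.

3.003 Si apfu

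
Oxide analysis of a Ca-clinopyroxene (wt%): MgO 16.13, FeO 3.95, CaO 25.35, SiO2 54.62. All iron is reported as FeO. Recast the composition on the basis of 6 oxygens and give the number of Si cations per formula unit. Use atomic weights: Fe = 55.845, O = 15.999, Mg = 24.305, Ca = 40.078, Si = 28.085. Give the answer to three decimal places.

MgO (M=40.304): mol = 0.40021; Mg = 0.40021, O = 0.40021.
FeO (M=71.844): mol = 0.05498; Fe = 0.05498, O = 0.05498.
CaO (M=56.077): mol = 0.45206; Ca = 0.45206, O = 0.45206.
SiO2 (M=60.083): mol = 0.90908; Si = 0.90908, O = 1.81816.
ΣO = 2.72541; factor = 6/ΣO = 2.20150.
Si apfu = 0.90908 × 2.20150 = 2.001.

2.001 Si apfu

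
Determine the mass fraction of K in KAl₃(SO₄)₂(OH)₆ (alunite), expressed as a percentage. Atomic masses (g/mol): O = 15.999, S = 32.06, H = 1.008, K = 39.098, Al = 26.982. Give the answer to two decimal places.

9.44 wt%

M(KAl₃(SO₄)₂(OH)₆) = 414.198 g/mol.
K contributes 1 × 39.098 = 39.098 g per mole.
39.098/414.198 = 0.0944 → 9.44%.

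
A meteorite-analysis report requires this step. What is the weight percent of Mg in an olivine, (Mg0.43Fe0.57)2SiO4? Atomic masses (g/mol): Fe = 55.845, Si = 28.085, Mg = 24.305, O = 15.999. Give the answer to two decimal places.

Molar mass of (Mg0.43Fe0.57)2SiO4: 0.86*24.305 + 1.14*55.845 + 1*28.085 + 4*15.999 = 176.647 g/mol.
Mass of Mg per formula unit: 0.86 × 24.305 = 20.902 g.
Weight fraction Mg = 20.902 / 176.647 = 0.1183.

11.83 wt%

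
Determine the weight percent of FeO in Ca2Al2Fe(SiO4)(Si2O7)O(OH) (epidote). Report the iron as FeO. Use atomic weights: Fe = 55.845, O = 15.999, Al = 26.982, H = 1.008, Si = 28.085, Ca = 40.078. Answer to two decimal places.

M(Ca2Al2Fe(SiO4)(Si2O7)O(OH)) = 483.215 g/mol; M(FeO) = 71.844 g/mol.
Moles FeO per formula unit = 1 Fe ÷ 1 = 1.0000.
FeO fraction = (1.0000 × 71.844) / 483.215 = 71.844/483.215 = 0.1487.

14.87 wt%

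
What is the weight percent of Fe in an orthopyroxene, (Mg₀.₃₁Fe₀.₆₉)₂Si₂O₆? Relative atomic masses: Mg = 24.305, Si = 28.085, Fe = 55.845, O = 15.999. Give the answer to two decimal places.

Molar mass of (Mg₀.₃₁Fe₀.₆₉)₂Si₂O₆: 0.62·24.305 + 1.38·55.845 + 2·28.085 + 6·15.999 = 244.299 g/mol.
Mass of Fe per formula unit: 1.38 × 55.845 = 77.066 g.
Weight fraction Fe = 77.066 / 244.299 = 0.3155.

31.55 mass %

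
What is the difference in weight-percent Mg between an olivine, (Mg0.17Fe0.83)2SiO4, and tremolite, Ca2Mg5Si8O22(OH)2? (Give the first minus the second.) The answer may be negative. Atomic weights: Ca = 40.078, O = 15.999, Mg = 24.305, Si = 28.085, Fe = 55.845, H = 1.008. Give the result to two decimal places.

First mineral: 8.264 g Mg in 193.047 g formula = 4.28 wt% Mg.
Second mineral: 121.525 g Mg in 812.353 g formula = 14.96 wt% Mg.
4.28% − 14.96% gives a difference of -10.68 percentage points.

-10.68 percentage points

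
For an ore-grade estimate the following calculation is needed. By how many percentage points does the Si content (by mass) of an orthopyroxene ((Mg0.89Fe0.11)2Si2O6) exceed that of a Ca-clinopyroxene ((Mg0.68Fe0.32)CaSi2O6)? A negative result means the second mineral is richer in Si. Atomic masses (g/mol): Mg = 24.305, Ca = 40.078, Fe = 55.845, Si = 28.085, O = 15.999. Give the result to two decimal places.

Si in (Mg0.89Fe0.11)2Si2O6: molar mass 207.713 g/mol; 2×28.085 = 56.170 g → 27.04 wt%.
Si in (Mg0.68Fe0.32)CaSi2O6: molar mass 226.640 g/mol; 2×28.085 = 56.170 g → 24.78 wt%.
Difference = 27.04 − 24.78 = 2.26 percentage points.

2.26 percentage points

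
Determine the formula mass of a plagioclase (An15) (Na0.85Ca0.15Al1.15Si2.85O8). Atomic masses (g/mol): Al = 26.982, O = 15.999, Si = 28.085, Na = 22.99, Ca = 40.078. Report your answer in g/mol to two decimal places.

264.62 g/mol

The formula mass is the sum 0.85×22.99 + 0.15×40.078 + 1.15×26.982 + 2.85×28.085 + 8×15.999.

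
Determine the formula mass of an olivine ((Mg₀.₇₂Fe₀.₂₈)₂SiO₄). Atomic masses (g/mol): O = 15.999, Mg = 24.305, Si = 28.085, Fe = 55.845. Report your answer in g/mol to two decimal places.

158.35 g/mol

Mg: 1.44 × 24.305 = 34.9992
Fe: 0.56 × 55.845 = 31.2732
Si: 1 × 28.085 = 28.0850
O: 4 × 15.999 = 63.9960
Summing the contributions gives the formula mass.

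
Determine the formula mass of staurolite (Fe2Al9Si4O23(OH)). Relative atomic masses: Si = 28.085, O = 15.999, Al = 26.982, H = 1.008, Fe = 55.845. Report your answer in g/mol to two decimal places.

The formula mass is the sum 2(55.845) + 9(26.982) + 4(28.085) + 24(15.999) + 1(1.008).

851.85 g/mol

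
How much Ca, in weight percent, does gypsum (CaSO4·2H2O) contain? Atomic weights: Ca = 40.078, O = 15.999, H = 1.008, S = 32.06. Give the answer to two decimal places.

Formula mass = 1×40.078 + 1×32.06 + 6×15.999 + 4×1.008 = 172.164 g/mol, of which 40.078 g is Ca.
So Ca makes up 40.078/172.164 = 0.2328 of the mass, i.e. 23.28%.

23.28 weight percent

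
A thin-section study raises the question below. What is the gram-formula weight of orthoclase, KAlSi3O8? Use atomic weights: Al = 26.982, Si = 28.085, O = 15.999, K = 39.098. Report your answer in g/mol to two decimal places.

278.33 g/mol

K: 1 × 39.098 = 39.0980
Al: 1 × 26.982 = 26.9820
Si: 3 × 28.085 = 84.2550
O: 8 × 15.999 = 127.9920
Summing the contributions gives the formula mass.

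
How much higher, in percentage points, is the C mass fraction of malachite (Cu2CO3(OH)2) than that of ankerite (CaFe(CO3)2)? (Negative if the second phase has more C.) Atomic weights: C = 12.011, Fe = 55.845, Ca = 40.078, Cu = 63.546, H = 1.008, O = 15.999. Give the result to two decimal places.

First mineral: 12.011 g C in 221.114 g formula = 5.43 wt% C.
Second mineral: 24.022 g C in 215.939 g formula = 11.12 wt% C.
5.43% − 11.12% gives a difference of -5.69 percentage points.

-5.69 percentage points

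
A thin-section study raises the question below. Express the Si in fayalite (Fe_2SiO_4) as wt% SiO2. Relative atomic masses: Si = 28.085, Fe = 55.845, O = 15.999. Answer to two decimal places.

Molar mass of Fe_2SiO_4 = 2*55.845 + 1*28.085 + 4*15.999 = 203.771 g/mol.
Each formula unit contains 1 Si, equivalent to 1/1 = 1.0000 mol SiO2.
M(SiO2) = 1×28.085 + 2×15.999 = 60.083 g/mol.
Mass of SiO2 per formula unit = 1.0000 × 60.083 = 60.083 g.
SiO2 wt% = 60.083 / 203.771 × 100 = 29.49%.

29.49 wt%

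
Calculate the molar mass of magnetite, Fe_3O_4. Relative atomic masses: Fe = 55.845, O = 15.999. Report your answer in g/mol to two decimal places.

The formula mass is the sum 3(55.845) + 4(15.999).

231.53 g/mol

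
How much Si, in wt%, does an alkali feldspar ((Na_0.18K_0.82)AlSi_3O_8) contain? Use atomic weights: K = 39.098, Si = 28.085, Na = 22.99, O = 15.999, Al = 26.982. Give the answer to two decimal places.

30.59 wt%

Formula mass = 0.18*22.99 + 0.82*39.098 + 1*26.982 + 3*28.085 + 8*15.999 = 275.428 g/mol, of which 84.255 g is Si.
So Si makes up 84.255/275.428 = 0.3059 of the mass, i.e. 30.59%.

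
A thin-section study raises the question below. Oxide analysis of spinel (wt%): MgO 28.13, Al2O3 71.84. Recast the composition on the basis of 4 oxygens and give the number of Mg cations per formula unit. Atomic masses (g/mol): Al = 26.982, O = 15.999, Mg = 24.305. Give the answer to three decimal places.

0.993 Mg apfu

MgO (M=40.304): mol = 0.69795; Mg = 0.69795, O = 0.69795.
Al2O3 (M=101.961): mol = 0.70458; Al = 1.40916, O = 2.11374.
ΣO = 2.81169; factor = 4/ΣO = 1.42263.
Mg apfu = 0.69795 × 1.42263 = 0.993.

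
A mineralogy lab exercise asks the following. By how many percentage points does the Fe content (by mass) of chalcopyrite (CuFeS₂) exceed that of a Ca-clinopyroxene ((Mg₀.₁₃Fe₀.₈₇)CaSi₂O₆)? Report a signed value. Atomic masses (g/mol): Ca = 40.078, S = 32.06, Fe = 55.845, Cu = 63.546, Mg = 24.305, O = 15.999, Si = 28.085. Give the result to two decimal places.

Fe in CuFeS₂: molar mass 183.511 g/mol; 1×55.845 = 55.845 g → 30.43 wt%.
Fe in (Mg₀.₁₃Fe₀.₈₇)CaSi₂O₆: molar mass 243.987 g/mol; 0.87×55.845 = 48.585 g → 19.91 wt%.
Difference = 30.43 − 19.91 = 10.52 percentage points.

10.52 percentage points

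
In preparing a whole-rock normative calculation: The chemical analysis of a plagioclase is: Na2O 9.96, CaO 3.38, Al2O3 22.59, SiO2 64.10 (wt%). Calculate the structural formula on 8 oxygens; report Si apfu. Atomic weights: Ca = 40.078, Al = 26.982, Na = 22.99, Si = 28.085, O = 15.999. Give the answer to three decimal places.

2.827 Si apfu

Na2O (M=61.979): mol = 0.16070; Na = 0.32140, O = 0.16070.
CaO (M=56.077): mol = 0.06027; Ca = 0.06027, O = 0.06027.
Al2O3 (M=101.961): mol = 0.22156; Al = 0.44312, O = 0.66468.
SiO2 (M=60.083): mol = 1.06686; Si = 1.06686, O = 2.13372.
ΣO = 3.01937; factor = 8/ΣO = 2.64956.
Si apfu = 1.06686 × 2.64956 = 2.827.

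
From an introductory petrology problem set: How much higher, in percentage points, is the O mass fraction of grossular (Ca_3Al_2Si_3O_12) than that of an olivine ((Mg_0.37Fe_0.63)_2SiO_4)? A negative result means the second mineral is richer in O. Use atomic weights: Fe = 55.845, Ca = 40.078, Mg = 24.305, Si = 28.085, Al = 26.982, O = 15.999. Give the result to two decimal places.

M(Ca_3Al_2Si_3O_12) = 450.441 g/mol, so wt% O = 191.988/450.441 × 100 = 42.62%.
M((Mg_0.37Fe_0.63)_2SiO_4) = 180.431 g/mol, so wt% O = 63.996/180.431 × 100 = 35.47%.
42.62 − 35.47 = 7.15 pp.

7.15 percentage points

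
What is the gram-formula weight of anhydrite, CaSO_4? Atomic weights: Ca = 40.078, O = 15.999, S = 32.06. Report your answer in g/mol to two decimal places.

136.13 g/mol

Ca: 1 × 40.078 = 40.0780
S: 1 × 32.06 = 32.0600
O: 4 × 15.999 = 63.9960
Summing the contributions gives the formula mass.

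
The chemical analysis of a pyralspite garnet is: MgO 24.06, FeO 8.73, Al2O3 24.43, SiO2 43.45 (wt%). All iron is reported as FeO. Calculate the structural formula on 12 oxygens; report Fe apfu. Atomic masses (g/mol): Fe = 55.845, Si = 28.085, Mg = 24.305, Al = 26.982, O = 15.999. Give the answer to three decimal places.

MgO: 24.06/40.304 = 0.59696 mol → 0.59696 mol Mg, 0.59696 mol O.
FeO: 8.73/71.844 = 0.12151 mol → 0.12151 mol Fe, 0.12151 mol O.
Al2O3: 24.43/101.961 = 0.23960 mol → 0.47920 mol Al, 0.71880 mol O.
SiO2: 43.45/60.083 = 0.72317 mol → 0.72317 mol Si, 1.44634 mol O.
Total oxygen = 2.88361 mol. Normalization factor = 12/2.88361 = 4.16145.
Fe per 12 O = 0.12151 × 4.16145 = 0.506.

0.506 Fe apfu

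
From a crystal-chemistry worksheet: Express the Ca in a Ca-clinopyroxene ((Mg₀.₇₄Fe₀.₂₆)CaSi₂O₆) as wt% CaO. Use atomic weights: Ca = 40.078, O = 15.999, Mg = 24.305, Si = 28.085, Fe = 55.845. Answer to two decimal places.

24.95 wt%

Molar mass of (Mg₀.₇₄Fe₀.₂₆)CaSi₂O₆ = 0.74×24.305 + 0.26×55.845 + 1×40.078 + 2×28.085 + 6×15.999 = 224.747 g/mol.
Each formula unit contains 1 Ca, equivalent to 1/1 = 1.0000 mol CaO.
M(CaO) = 1×40.078 + 1×15.999 = 56.077 g/mol.
Mass of CaO per formula unit = 1.0000 × 56.077 = 56.077 g.
CaO wt% = 56.077 / 224.747 × 100 = 24.95%.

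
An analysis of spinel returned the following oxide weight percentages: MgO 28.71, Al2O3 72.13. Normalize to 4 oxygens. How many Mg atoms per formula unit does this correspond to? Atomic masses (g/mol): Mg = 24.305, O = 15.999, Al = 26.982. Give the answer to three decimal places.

MgO (M=40.304): mol = 0.71234; Mg = 0.71234, O = 0.71234.
Al2O3 (M=101.961): mol = 0.70743; Al = 1.41486, O = 2.12229.
ΣO = 2.83463; factor = 4/ΣO = 1.41112.
Mg apfu = 0.71234 × 1.41112 = 1.005.

1.005 Mg apfu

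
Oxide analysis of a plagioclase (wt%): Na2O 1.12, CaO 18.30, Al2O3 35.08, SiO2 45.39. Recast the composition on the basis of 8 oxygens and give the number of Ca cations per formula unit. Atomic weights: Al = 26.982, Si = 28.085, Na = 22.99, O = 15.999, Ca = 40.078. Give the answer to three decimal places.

0.904 Ca apfu

Na2O (M=61.979): mol = 0.01807; Na = 0.03614, O = 0.01807.
CaO (M=56.077): mol = 0.32634; Ca = 0.32634, O = 0.32634.
Al2O3 (M=101.961): mol = 0.34405; Al = 0.68810, O = 1.03215.
SiO2 (M=60.083): mol = 0.75545; Si = 0.75545, O = 1.51090.
ΣO = 2.88746; factor = 8/ΣO = 2.77060.
Ca apfu = 0.32634 × 2.77060 = 0.904.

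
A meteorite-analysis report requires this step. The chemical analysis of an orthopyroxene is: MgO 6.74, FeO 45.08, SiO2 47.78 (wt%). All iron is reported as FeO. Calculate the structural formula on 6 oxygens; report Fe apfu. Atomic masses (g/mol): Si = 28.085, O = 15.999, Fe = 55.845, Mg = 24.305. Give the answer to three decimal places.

1.578 Fe apfu

MgO: 6.74/40.304 = 0.16723 mol → 0.16723 mol Mg, 0.16723 mol O.
FeO: 45.08/71.844 = 0.62747 mol → 0.62747 mol Fe, 0.62747 mol O.
SiO2: 47.78/60.083 = 0.79523 mol → 0.79523 mol Si, 1.59046 mol O.
Total oxygen = 2.38516 mol. Normalization factor = 6/2.38516 = 2.51555.
Fe per 6 O = 0.62747 × 2.51555 = 1.578.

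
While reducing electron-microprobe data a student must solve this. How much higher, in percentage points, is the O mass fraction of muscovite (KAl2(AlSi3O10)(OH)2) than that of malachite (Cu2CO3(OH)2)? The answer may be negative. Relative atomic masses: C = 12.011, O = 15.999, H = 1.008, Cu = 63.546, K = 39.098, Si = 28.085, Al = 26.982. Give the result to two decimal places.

12.02 percentage points

O in KAl2(AlSi3O10)(OH)2: molar mass 398.303 g/mol; 12×15.999 = 191.988 g → 48.20 wt%.
O in Cu2CO3(OH)2: molar mass 221.114 g/mol; 5×15.999 = 79.995 g → 36.18 wt%.
Difference = 48.20 − 36.18 = 12.02 percentage points.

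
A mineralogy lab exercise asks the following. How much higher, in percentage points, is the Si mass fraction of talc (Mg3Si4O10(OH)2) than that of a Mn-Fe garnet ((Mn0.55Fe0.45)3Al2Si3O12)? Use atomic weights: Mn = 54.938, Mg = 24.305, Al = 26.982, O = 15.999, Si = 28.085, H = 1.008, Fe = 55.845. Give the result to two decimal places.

M(Mg3Si4O10(OH)2) = 379.259 g/mol, so wt% Si = 112.340/379.259 × 100 = 29.62%.
M((Mn0.55Fe0.45)3Al2Si3O12) = 496.245 g/mol, so wt% Si = 84.255/496.245 × 100 = 16.98%.
29.62 − 16.98 = 12.64 pp.

12.64 percentage points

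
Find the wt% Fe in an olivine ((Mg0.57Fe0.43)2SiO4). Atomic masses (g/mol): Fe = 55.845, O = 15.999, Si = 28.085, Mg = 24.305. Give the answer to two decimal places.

28.62 weight percent

M((Mg0.57Fe0.43)2SiO4) = 167.815 g/mol.
Fe contributes 0.86 × 55.845 = 48.027 g per mole.
48.027/167.815 = 0.2862 → 28.62%.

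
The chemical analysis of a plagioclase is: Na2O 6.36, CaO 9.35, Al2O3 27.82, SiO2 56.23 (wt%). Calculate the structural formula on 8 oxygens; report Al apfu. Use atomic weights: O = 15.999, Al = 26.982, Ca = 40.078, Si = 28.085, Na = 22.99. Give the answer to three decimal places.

1.475 Al apfu

6.36 wt% Na2O ÷ 61.979 g/mol = 0.10262 mol, giving 0.20524 Na and 0.10262 O.
9.35 wt% CaO ÷ 56.077 g/mol = 0.16674 mol, giving 0.16674 Ca and 0.16674 O.
27.82 wt% Al2O3 ÷ 101.961 g/mol = 0.27285 mol, giving 0.54570 Al and 0.81855 O.
56.23 wt% SiO2 ÷ 60.083 g/mol = 0.93587 mol, giving 0.93587 Si and 1.87174 O.
Oxygen sums to 2.95965; scaling by 8/2.95965 = 2.70302 puts the formula on 8 O.
Al: 0.54570 × 2.70302 = 1.475 atoms per formula unit.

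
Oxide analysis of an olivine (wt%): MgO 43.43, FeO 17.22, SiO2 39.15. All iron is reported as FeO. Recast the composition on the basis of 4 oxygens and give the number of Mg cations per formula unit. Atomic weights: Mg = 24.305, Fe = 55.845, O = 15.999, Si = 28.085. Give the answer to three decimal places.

1.645 Mg apfu

43.43 wt% MgO ÷ 40.304 g/mol = 1.07756 mol, giving 1.07756 Mg and 1.07756 O.
17.22 wt% FeO ÷ 71.844 g/mol = 0.23969 mol, giving 0.23969 Fe and 0.23969 O.
39.15 wt% SiO2 ÷ 60.083 g/mol = 0.65160 mol, giving 0.65160 Si and 1.30320 O.
Oxygen sums to 2.62045; scaling by 4/2.62045 = 1.52646 puts the formula on 4 O.
Mg: 1.07756 × 1.52646 = 1.645 atoms per formula unit.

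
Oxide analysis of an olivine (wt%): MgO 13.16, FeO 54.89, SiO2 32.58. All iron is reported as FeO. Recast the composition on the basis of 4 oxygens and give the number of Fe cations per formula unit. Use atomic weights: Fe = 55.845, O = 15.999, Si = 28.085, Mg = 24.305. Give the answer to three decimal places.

MgO (M=40.304): mol = 0.32652; Mg = 0.32652, O = 0.32652.
FeO (M=71.844): mol = 0.76402; Fe = 0.76402, O = 0.76402.
SiO2 (M=60.083): mol = 0.54225; Si = 0.54225, O = 1.08450.
ΣO = 2.17504; factor = 4/ΣO = 1.83905.
Fe apfu = 0.76402 × 1.83905 = 1.405.

1.405 Fe apfu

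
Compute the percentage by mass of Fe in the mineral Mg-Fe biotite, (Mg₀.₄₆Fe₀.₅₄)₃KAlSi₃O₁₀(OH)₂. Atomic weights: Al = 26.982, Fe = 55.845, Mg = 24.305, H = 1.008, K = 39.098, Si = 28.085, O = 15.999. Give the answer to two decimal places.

Molar mass of (Mg₀.₄₆Fe₀.₅₄)₃KAlSi₃O₁₀(OH)₂: 1.38×24.305 + 1.62×55.845 + 1×39.098 + 1×26.982 + 3×28.085 + 12×15.999 + 2×1.008 = 468.349 g/mol.
Mass of Fe per formula unit: 1.62 × 55.845 = 90.469 g.
Weight fraction Fe = 90.469 / 468.349 = 0.1932.

19.32 mass %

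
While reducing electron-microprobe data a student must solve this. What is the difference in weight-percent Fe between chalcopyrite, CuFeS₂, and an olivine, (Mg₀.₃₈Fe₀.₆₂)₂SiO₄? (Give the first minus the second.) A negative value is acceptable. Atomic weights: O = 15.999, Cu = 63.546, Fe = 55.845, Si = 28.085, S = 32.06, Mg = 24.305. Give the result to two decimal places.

Fe in CuFeS₂: molar mass 183.511 g/mol; 1×55.845 = 55.845 g → 30.43 wt%.
Fe in (Mg₀.₃₈Fe₀.₆₂)₂SiO₄: molar mass 179.801 g/mol; 1.24×55.845 = 69.248 g → 38.51 wt%.
Difference = 30.43 − 38.51 = -8.08 percentage points.

-8.08 percentage points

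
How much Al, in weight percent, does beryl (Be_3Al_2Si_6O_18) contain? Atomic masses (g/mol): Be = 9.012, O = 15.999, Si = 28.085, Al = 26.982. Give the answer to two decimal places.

Formula mass = 3·9.012 + 2·26.982 + 6·28.085 + 18·15.999 = 537.492 g/mol, of which 53.964 g is Al.
So Al makes up 53.964/537.492 = 0.1004 of the mass, i.e. 10.04%.

10.04 weight percent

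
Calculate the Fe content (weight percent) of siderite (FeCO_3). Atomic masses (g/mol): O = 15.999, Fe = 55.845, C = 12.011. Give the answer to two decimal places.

Molar mass of FeCO_3: 1*55.845 + 1*12.011 + 3*15.999 = 115.853 g/mol.
Mass of Fe per formula unit: 1 × 55.845 = 55.845 g.
Weight fraction Fe = 55.845 / 115.853 = 0.4820.

48.20 weight percent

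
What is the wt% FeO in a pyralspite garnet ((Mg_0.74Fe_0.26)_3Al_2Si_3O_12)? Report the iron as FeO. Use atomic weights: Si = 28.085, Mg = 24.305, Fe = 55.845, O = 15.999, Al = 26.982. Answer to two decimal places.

Molar mass of (Mg_0.74Fe_0.26)_3Al_2Si_3O_12 = 2.22·24.305 + 0.78·55.845 + 2·26.982 + 3·28.085 + 12·15.999 = 427.723 g/mol.
Each formula unit contains 0.78 Fe, equivalent to 0.78/1 = 0.7800 mol FeO.
M(FeO) = 1×55.845 + 1×15.999 = 71.844 g/mol.
Mass of FeO per formula unit = 0.7800 × 71.844 = 56.038 g.
FeO wt% = 56.038 / 427.723 × 100 = 13.10%.

13.10 wt%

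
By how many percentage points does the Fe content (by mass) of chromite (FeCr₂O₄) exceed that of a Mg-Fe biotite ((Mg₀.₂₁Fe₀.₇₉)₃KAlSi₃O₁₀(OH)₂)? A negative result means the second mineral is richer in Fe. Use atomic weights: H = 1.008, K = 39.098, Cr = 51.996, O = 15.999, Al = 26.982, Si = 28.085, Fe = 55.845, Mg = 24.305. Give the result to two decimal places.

M(FeCr₂O₄) = 223.833 g/mol, so wt% Fe = 55.845/223.833 × 100 = 24.95%.
M((Mg₀.₂₁Fe₀.₇₉)₃KAlSi₃O₁₀(OH)₂) = 492.004 g/mol, so wt% Fe = 132.353/492.004 × 100 = 26.90%.
24.95 − 26.90 = -1.95 pp.

-1.95 percentage points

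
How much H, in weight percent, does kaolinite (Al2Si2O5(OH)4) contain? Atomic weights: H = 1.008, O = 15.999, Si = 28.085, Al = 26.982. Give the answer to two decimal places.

M(Al2Si2O5(OH)4) = 258.157 g/mol.
H contributes 4 × 1.008 = 4.032 g per mole.
4.032/258.157 = 0.0156 → 1.56%.

1.56 weight percent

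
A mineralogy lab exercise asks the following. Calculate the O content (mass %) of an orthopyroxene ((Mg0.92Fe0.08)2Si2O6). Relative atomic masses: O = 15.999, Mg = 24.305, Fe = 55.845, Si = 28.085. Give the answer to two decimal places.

M((Mg0.92Fe0.08)2Si2O6) = 205.820 g/mol.
O contributes 6 × 15.999 = 95.994 g per mole.
95.994/205.820 = 0.4664 → 46.64%.

46.64 mass %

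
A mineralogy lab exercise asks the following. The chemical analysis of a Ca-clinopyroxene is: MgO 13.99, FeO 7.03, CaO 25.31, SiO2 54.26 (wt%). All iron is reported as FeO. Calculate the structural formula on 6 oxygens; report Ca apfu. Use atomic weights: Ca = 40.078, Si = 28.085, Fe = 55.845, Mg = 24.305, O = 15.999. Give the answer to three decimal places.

MgO: 13.99/40.304 = 0.34711 mol → 0.34711 mol Mg, 0.34711 mol O.
FeO: 7.03/71.844 = 0.09785 mol → 0.09785 mol Fe, 0.09785 mol O.
CaO: 25.31/56.077 = 0.45134 mol → 0.45134 mol Ca, 0.45134 mol O.
SiO2: 54.26/60.083 = 0.90308 mol → 0.90308 mol Si, 1.80616 mol O.
Total oxygen = 2.70246 mol. Normalization factor = 6/2.70246 = 2.22020.
Ca per 6 O = 0.45134 × 2.22020 = 1.002.

1.002 Ca apfu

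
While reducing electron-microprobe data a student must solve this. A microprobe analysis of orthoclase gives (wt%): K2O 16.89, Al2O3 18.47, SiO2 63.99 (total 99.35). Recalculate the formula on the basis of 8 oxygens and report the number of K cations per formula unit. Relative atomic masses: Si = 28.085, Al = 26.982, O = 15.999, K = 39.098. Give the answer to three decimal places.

1.006 K apfu

16.89 wt% K2O ÷ 94.195 g/mol = 0.17931 mol, giving 0.35862 K and 0.17931 O.
18.47 wt% Al2O3 ÷ 101.961 g/mol = 0.18115 mol, giving 0.36230 Al and 0.54345 O.
63.99 wt% SiO2 ÷ 60.083 g/mol = 1.06503 mol, giving 1.06503 Si and 2.13006 O.
Oxygen sums to 2.85282; scaling by 8/2.85282 = 2.80424 puts the formula on 8 O.
K: 0.35862 × 2.80424 = 1.006 atoms per formula unit.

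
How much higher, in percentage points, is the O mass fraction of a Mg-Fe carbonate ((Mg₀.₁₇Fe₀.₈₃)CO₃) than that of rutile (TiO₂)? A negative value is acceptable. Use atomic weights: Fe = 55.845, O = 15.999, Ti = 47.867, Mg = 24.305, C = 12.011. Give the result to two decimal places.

3.37 percentage points

O in (Mg₀.₁₇Fe₀.₈₃)CO₃: molar mass 110.491 g/mol; 3×15.999 = 47.997 g → 43.44 wt%.
O in TiO₂: molar mass 79.865 g/mol; 2×15.999 = 31.998 g → 40.07 wt%.
Difference = 43.44 − 40.07 = 3.37 percentage points.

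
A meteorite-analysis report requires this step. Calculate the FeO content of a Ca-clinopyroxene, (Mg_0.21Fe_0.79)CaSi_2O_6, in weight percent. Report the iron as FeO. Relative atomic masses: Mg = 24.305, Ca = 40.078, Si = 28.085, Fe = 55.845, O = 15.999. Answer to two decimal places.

23.51 wt%

M((Mg_0.21Fe_0.79)CaSi_2O_6) = 241.464 g/mol; M(FeO) = 71.844 g/mol.
Moles FeO per formula unit = 0.79 Fe ÷ 1 = 0.7900.
FeO fraction = (0.7900 × 71.844) / 241.464 = 56.757/241.464 = 0.2351.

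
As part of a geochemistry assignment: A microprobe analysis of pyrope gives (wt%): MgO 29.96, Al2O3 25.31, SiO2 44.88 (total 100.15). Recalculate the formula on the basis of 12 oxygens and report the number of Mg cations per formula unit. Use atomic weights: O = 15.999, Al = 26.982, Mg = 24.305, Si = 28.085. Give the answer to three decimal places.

2.991 Mg apfu

MgO: 29.96/40.304 = 0.74335 mol → 0.74335 mol Mg, 0.74335 mol O.
Al2O3: 25.31/101.961 = 0.24823 mol → 0.49646 mol Al, 0.74469 mol O.
SiO2: 44.88/60.083 = 0.74697 mol → 0.74697 mol Si, 1.49394 mol O.
Total oxygen = 2.98198 mol. Normalization factor = 12/2.98198 = 4.02417.
Mg per 12 O = 0.74335 × 4.02417 = 2.991.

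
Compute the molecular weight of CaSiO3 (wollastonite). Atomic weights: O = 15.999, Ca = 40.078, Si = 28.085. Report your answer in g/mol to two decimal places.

116.16 g/mol

The formula mass is the sum 1·40.078 + 1·28.085 + 3·15.999.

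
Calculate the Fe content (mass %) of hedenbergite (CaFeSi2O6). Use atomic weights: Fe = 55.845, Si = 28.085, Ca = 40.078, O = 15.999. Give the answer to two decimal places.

22.51 mass %

Molar mass of CaFeSi2O6: 1·40.078 + 1·55.845 + 2·28.085 + 6·15.999 = 248.087 g/mol.
Mass of Fe per formula unit: 1 × 55.845 = 55.845 g.
Weight fraction Fe = 55.845 / 248.087 = 0.2251.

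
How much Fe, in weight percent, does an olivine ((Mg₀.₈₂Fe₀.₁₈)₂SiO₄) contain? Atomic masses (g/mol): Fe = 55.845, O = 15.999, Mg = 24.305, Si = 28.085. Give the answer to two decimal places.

13.22 weight percent

Formula mass = 1.64*24.305 + 0.36*55.845 + 1*28.085 + 4*15.999 = 152.045 g/mol, of which 20.104 g is Fe.
So Fe makes up 20.104/152.045 = 0.1322 of the mass, i.e. 13.22%.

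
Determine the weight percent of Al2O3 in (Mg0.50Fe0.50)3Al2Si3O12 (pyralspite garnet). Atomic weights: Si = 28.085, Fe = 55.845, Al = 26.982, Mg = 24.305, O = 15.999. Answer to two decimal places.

M((Mg0.50Fe0.50)3Al2Si3O12) = 450.432 g/mol; M(Al2O3) = 101.961 g/mol.
Moles Al2O3 per formula unit = 2 Al ÷ 2 = 1.0000.
Al2O3 fraction = (1.0000 × 101.961) / 450.432 = 101.961/450.432 = 0.2264.

22.64 wt%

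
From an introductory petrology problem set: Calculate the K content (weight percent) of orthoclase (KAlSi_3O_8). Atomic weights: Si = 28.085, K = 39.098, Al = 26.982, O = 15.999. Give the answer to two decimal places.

Formula mass = 1·39.098 + 1·26.982 + 3·28.085 + 8·15.999 = 278.327 g/mol, of which 39.098 g is K.
So K makes up 39.098/278.327 = 0.1405 of the mass, i.e. 14.05%.

14.05 weight percent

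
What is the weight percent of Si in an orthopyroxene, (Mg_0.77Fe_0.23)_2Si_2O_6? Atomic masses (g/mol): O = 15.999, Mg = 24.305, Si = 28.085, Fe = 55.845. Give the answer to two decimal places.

Molar mass of (Mg_0.77Fe_0.23)_2Si_2O_6: 1.54*24.305 + 0.46*55.845 + 2*28.085 + 6*15.999 = 215.282 g/mol.
Mass of Si per formula unit: 2 × 28.085 = 56.170 g.
Weight fraction Si = 56.170 / 215.282 = 0.2609.

26.09 wt%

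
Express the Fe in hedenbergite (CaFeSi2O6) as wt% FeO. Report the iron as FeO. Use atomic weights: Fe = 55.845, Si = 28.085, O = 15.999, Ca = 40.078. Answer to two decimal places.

28.96 wt%

Formula mass = 248.087 g/mol.
1 Fe → 1.0000 mol FeO per formula unit; M(FeO) = 71.844, so FeO mass = 71.844 g.
71.844/248.087 × 100 = 28.96 wt%.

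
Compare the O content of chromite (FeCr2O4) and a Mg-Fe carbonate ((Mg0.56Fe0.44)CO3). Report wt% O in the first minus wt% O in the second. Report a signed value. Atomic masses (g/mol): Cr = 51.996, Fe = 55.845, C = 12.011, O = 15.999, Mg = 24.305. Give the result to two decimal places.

-20.29 percentage points

M(FeCr2O4) = 223.833 g/mol, so wt% O = 63.996/223.833 × 100 = 28.59%.
M((Mg0.56Fe0.44)CO3) = 98.191 g/mol, so wt% O = 47.997/98.191 × 100 = 48.88%.
28.59 − 48.88 = -20.29 pp.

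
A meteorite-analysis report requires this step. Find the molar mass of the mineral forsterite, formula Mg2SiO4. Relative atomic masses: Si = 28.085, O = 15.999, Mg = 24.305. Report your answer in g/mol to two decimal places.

Mg: 2 × 24.305 = 48.6100
Si: 1 × 28.085 = 28.0850
O: 4 × 15.999 = 63.9960
Summing the contributions gives the formula mass.

140.69 g/mol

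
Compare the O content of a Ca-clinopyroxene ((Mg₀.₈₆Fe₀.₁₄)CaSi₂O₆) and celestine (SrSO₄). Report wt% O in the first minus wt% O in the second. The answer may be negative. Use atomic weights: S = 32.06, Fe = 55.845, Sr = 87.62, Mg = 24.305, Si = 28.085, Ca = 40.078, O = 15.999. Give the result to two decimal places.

O in (Mg₀.₈₆Fe₀.₁₄)CaSi₂O₆: molar mass 220.963 g/mol; 6×15.999 = 95.994 g → 43.44 wt%.
O in SrSO₄: molar mass 183.676 g/mol; 4×15.999 = 63.996 g → 34.84 wt%.
Difference = 43.44 − 34.84 = 8.60 percentage points.

8.60 percentage points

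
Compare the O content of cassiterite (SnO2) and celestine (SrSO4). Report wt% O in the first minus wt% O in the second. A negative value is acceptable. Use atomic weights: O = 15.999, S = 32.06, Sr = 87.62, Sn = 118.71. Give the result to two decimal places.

-13.61 percentage points

M(SnO2) = 150.708 g/mol, so wt% O = 31.998/150.708 × 100 = 21.23%.
M(SrSO4) = 183.676 g/mol, so wt% O = 63.996/183.676 × 100 = 34.84%.
21.23 − 34.84 = -13.61 pp.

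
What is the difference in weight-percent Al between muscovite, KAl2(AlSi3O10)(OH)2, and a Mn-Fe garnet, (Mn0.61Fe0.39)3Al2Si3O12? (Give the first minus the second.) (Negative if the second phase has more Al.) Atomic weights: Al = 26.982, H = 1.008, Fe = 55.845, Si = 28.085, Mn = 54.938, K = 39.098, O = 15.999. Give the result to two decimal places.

9.44 percentage points

Al in KAl2(AlSi3O10)(OH)2: molar mass 398.303 g/mol; 3×26.982 = 80.946 g → 20.32 wt%.
Al in (Mn0.61Fe0.39)3Al2Si3O12: molar mass 496.082 g/mol; 2×26.982 = 53.964 g → 10.88 wt%.
Difference = 20.32 − 10.88 = 9.44 percentage points.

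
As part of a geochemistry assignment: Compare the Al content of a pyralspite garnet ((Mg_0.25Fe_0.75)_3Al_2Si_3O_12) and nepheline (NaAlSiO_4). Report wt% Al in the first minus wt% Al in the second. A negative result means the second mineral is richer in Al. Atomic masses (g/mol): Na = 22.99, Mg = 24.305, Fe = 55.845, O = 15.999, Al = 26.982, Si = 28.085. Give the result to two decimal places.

-7.61 percentage points

M((Mg_0.25Fe_0.75)_3Al_2Si_3O_12) = 474.087 g/mol, so wt% Al = 53.964/474.087 × 100 = 11.38%.
M(NaAlSiO_4) = 142.053 g/mol, so wt% Al = 26.982/142.053 × 100 = 18.99%.
11.38 − 18.99 = -7.61 pp.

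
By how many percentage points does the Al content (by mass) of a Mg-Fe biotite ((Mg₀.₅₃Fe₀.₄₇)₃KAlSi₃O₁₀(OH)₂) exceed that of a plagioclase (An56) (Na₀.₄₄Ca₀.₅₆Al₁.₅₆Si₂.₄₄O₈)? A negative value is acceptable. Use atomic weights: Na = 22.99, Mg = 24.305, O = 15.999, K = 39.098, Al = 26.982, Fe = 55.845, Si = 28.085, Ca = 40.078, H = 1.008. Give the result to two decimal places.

-9.68 percentage points

First mineral: 26.982 g Al in 461.725 g formula = 5.84 wt% Al.
Second mineral: 42.092 g Al in 271.171 g formula = 15.52 wt% Al.
5.84% − 15.52% gives a difference of -9.68 percentage points.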